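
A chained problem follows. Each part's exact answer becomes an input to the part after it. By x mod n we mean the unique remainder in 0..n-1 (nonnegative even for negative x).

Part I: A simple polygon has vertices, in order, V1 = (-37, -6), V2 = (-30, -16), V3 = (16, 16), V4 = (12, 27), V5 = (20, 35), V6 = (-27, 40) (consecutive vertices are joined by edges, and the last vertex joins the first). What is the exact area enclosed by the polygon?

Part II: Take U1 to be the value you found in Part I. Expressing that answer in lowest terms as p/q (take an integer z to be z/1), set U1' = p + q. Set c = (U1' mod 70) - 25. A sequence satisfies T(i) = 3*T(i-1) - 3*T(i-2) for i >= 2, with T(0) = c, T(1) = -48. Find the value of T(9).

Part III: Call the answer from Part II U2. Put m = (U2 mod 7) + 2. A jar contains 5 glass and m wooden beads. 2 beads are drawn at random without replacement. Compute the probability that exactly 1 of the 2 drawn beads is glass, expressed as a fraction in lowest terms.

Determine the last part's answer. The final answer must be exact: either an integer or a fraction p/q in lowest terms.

35/66

Part I: cross terms: (-37*-16 - -30*-6)=412, (-30*16 - 16*-16)=-224, (16*27 - 12*16)=240, (12*35 - 20*27)=-120, (20*40 - -27*35)=1745, (-27*-6 - -37*40)=1642; twice the area = |3695| = 3695; area = 3695/2; answer 3695/2
Part II: U1 = 3695/2; threaded value p + q = 3697; c = 32; T(2) = 3*(-48) - 3*(32) = -240; iterating: T(2)=-240, T(3)=-576, T(4)=-1008, T(5)=-1296, T(6)=-864, T(7)=1296, T(8)=6480, T(9)=15552; answer 15552
Part III: U2 = 15552; m = 7; total draws C(12,2) = 66; favorable C(5,1)*C(7,1) = 35; P = 35/66; answer 35/66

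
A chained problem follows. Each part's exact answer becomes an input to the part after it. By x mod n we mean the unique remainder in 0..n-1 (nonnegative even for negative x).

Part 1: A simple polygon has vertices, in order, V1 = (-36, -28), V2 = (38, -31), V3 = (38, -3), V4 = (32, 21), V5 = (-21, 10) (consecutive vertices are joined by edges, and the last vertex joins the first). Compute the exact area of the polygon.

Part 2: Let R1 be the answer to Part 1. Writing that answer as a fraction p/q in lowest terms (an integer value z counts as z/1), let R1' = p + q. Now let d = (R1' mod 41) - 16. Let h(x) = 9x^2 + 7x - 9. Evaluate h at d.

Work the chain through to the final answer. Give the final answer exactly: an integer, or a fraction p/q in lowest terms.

1157

Part 1: cross terms: (-36*-31 - 38*-28)=2180, (38*-3 - 38*-31)=1064, (38*21 - 32*-3)=894, (32*10 - -21*21)=761, (-21*-28 - -36*10)=948; twice the area = |5847| = 5847; area = 5847/2; answer 5847/2
Part 2: R1 = 5847/2; threaded value p + q = 5849; d = 11; 9*(11)^2 + 7*(11)^1 - 9 = (1089) + (77) + (-9) = 1157; answer 1157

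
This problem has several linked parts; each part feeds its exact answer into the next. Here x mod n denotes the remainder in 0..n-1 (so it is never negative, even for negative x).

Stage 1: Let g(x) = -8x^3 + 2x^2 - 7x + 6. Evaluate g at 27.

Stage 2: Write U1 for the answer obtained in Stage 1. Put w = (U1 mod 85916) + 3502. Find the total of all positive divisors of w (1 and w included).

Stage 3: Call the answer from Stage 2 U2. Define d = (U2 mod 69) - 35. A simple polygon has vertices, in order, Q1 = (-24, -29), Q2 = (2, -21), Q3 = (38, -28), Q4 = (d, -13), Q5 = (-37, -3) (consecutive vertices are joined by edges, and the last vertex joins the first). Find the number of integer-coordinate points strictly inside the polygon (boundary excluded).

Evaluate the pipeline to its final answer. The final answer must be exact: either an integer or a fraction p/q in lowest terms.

Stage 1: -8*(27)^3 + 2*(27)^2 - 7*(27)^1 + 6 = (-157464) + (1458) + (-189) + (6) = -156189; answer -156189
Stage 2: U1 = -156189; w = 19145; 19145 = 5 * 7 * 547; sigma = (1 + 5) * (1 + 7) * (1 + 547) = 6 * 8 * 548 = 26304; answer 26304
Stage 3: U2 = 26304; d = -20; cross terms: (-24*-21 - 2*-29)=562, (2*-28 - 38*-21)=742, (38*-13 - -20*-28)=-1054, (-20*-3 - -37*-13)=-421, (-37*-29 - -24*-3)=1001; twice the area = |830| = 830; area = 415; boundary points = 2 + 1 + 1 + 1 + 13 = 18; strictly interior points = area - boundary/2 + 1 = 407; answer 407

407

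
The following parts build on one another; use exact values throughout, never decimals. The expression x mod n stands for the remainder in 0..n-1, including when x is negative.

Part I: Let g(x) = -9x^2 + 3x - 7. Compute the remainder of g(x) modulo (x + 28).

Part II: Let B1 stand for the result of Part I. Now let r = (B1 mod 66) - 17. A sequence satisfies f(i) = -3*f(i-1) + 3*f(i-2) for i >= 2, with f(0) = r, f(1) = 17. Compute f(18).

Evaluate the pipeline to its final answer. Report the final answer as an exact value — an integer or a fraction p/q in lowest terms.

Part I: remainder = value at the root: -9*(-28)^2 + 3*(-28)^1 - 7 = (-7056) + (-84) + (-7) = -7147; answer -7147
Part II: B1 = -7147; r = 30; f(2) = -3*(17) + 3*(30) = 39; iterating: f(2)=39, f(3)=-66, f(4)=315, f(5)=-1143, f(6)=4374, f(7)=-16551, f(8)=62775, f(9)=-237978, f(10)=902259, f(11)=-3420711, f(12)=12968910, f(13)=-49168863, f(14)=186413319, f(15)=-706746546, f(16)=2679479595, f(17)=-10158678423, f(18)=38514474054; answer 38514474054

38514474054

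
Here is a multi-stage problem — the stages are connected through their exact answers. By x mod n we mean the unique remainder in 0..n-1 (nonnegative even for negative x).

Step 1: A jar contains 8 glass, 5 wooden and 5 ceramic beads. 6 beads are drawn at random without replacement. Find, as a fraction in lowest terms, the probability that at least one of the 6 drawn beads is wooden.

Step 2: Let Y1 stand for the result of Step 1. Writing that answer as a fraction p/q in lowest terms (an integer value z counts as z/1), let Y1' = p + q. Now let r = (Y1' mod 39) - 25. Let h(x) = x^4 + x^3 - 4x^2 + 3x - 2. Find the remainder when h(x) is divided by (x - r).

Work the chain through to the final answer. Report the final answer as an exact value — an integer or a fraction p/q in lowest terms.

Step 1: total draws C(18,6) = 18564; complement C(13,6) = 1716; favorable 18564 - 1716 = 16848; P = 108/119; answer 108/119
Step 2: Y1 = 108/119; threaded value p + q = 227; r = 7; remainder = value at the root: 1*(7)^4 + 1*(7)^3 - 4*(7)^2 + 3*(7)^1 - 2 = (2401) + (343) + (-196) + (21) + (-2) = 2567; answer 2567

2567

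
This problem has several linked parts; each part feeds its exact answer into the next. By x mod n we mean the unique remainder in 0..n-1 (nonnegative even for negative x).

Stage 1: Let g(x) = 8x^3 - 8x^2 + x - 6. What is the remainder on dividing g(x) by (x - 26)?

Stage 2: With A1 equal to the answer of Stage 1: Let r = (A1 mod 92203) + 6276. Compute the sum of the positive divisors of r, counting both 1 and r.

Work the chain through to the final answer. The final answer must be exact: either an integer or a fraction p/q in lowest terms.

Stage 1: remainder = value at the root: 8*(26)^3 - 8*(26)^2 + 1*(26)^1 - 6 = (140608) + (-5408) + (26) + (-6) = 135220; answer 135220
Stage 2: A1 = 135220; r = 49293; 49293 = 3^2 * 5477; sigma = (1 + 3 + 9) * (1 + 5477) = 13 * 5478 = 71214; answer 71214

71214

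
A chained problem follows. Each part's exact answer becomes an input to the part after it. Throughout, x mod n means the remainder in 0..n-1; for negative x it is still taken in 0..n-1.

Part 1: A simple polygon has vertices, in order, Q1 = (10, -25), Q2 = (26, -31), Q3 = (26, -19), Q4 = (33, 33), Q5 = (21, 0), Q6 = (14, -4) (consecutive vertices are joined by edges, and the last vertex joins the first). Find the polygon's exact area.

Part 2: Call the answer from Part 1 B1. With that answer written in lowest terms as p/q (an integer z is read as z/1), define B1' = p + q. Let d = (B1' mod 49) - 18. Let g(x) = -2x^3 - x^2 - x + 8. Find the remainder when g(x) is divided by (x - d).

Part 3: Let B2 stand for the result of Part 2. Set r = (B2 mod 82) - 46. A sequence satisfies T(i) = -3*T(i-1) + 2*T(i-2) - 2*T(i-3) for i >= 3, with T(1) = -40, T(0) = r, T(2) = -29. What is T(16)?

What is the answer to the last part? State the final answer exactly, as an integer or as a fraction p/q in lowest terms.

Part 1: cross terms: (10*-31 - 26*-25)=340, (26*-19 - 26*-31)=312, (26*33 - 33*-19)=1485, (33*0 - 21*33)=-693, (21*-4 - 14*0)=-84, (14*-25 - 10*-4)=-310; twice the area = |1050| = 1050; area = 525; answer 525
Part 2: B1 = 525; threaded value p + q = 526; d = 18; remainder = value at the root: -2*(18)^3 - 1*(18)^2 - 1*(18)^1 + 8 = (-11664) + (-324) + (-18) + (8) = -11998; answer -11998
Part 3: B2 = -11998; r = 10; T(3) = -3*(-29) + 2*(-40) - 2*(10) = -13; iterating: T(3)=-13, T(4)=61, T(5)=-151, T(6)=601, T(7)=-2227, T(8)=8185, T(9)=-30211, T(10)=111457, T(11)=-411163, T(12)=1516825, T(13)=-5595715, T(14)=20643121, T(15)=-76154443, T(16)=280941001; answer 280941001

280941001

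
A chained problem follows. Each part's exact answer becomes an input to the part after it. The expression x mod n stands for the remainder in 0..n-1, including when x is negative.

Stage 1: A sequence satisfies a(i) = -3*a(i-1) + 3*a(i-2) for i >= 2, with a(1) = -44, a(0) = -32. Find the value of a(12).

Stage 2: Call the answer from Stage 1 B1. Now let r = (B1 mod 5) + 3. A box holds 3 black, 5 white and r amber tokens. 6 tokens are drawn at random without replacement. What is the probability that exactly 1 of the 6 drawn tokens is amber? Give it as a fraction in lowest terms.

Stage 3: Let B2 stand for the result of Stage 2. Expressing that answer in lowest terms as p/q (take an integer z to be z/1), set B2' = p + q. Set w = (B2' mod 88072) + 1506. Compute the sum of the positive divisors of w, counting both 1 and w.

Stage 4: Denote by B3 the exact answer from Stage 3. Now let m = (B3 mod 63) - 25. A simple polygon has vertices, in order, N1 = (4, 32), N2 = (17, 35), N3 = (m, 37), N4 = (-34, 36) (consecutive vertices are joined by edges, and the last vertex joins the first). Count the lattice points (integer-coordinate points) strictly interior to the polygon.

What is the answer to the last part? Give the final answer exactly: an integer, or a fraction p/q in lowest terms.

Stage 1: a(2) = -3*(-44) + 3*(-32) = 36; iterating: a(2)=36, a(3)=-240, a(4)=828, a(5)=-3204, a(6)=12096, a(7)=-45900, a(8)=173988, a(9)=-659664, a(10)=2500956, a(11)=-9481860, a(12)=35948448; answer 35948448
Stage 2: B1 = 35948448; r = 6; total draws C(14,6) = 3003; favorable C(6,1)*C(8,5) = 336; P = 16/143; answer 16/143
Stage 3: B2 = 16/143; threaded value p + q = 159; w = 1665; 1665 = 3^2 * 5 * 37; sigma = (1 + 3 + 9) * (1 + 5) * (1 + 37) = 13 * 6 * 38 = 2964; answer 2964
Stage 4: B3 = 2964; m = -22; cross terms: (4*35 - 17*32)=-404, (17*37 - -22*35)=1399, (-22*36 - -34*37)=466, (-34*32 - 4*36)=-1232; twice the area = |229| = 229; area = 229/2; boundary points = 1 + 1 + 1 + 2 = 5; strictly interior points = area - boundary/2 + 1 = 113; answer 113

113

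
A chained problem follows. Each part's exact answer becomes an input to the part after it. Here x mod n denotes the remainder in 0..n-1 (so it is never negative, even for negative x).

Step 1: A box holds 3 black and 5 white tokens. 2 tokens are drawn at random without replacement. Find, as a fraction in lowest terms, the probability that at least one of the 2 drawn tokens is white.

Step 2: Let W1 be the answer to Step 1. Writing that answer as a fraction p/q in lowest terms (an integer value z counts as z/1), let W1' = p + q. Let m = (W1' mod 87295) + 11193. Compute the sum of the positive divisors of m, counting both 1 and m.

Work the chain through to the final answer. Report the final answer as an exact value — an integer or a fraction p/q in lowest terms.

16872

Step 1: total draws C(8,2) = 28; complement C(3,2) = 3; favorable 28 - 3 = 25; P = 25/28; answer 25/28
Step 2: W1 = 25/28; threaded value p + q = 53; m = 11246; 11246 = 2 * 5623; sigma = (1 + 2) * (1 + 5623) = 3 * 5624 = 16872; answer 16872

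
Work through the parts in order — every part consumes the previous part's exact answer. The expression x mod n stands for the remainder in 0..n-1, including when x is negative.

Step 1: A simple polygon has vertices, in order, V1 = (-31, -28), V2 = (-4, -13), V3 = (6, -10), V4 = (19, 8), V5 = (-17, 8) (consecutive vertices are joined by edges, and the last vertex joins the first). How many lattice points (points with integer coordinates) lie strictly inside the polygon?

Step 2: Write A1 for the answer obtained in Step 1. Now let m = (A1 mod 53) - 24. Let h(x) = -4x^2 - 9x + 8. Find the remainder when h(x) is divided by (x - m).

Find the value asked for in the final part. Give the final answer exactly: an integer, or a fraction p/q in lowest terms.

-302

Step 1: cross terms: (-31*-13 - -4*-28)=291, (-4*-10 - 6*-13)=118, (6*8 - 19*-10)=238, (19*8 - -17*8)=288, (-17*-28 - -31*8)=724; twice the area = |1659| = 1659; area = 1659/2; boundary points = 3 + 1 + 1 + 36 + 2 = 43; strictly interior points = area - boundary/2 + 1 = 809; answer 809
Step 2: A1 = 809; m = -10; remainder = value at the root: -4*(-10)^2 - 9*(-10)^1 + 8 = (-400) + (90) + (8) = -302; answer -302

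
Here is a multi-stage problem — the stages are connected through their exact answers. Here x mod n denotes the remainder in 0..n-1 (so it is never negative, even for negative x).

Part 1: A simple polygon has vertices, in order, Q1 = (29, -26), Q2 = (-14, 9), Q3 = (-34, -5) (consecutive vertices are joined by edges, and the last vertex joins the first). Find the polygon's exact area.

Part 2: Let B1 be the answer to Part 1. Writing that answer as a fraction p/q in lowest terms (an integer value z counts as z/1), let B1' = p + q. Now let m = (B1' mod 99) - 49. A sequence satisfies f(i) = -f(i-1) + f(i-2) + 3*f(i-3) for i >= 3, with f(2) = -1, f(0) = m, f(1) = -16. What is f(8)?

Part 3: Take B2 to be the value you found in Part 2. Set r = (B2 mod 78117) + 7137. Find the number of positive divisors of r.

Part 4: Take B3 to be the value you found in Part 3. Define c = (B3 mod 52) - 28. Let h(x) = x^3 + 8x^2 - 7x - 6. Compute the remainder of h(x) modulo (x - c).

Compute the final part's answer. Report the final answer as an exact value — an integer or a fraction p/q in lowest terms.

-4666

Part 1: cross terms: (29*9 - -14*-26)=-103, (-14*-5 - -34*9)=376, (-34*-26 - 29*-5)=1029; twice the area = |1302| = 1302; area = 651; answer 651
Part 2: B1 = 651; threaded value p + q = 652; m = 9; f(3) = -1*(-1) + 1*(-16) + 3*(9) = 12; iterating: f(3)=12, f(4)=-61, f(5)=70, f(6)=-95, f(7)=-18, f(8)=133; answer 133
Part 3: B2 = 133; r = 7270; 7270 = 2 * 5 * 727; number of divisors = (1+1) * (1+1) * (1+1) = 8; answer 8
Part 4: B3 = 8; c = -20; remainder = value at the root: 1*(-20)^3 + 8*(-20)^2 - 7*(-20)^1 - 6 = (-8000) + (3200) + (140) + (-6) = -4666; answer -4666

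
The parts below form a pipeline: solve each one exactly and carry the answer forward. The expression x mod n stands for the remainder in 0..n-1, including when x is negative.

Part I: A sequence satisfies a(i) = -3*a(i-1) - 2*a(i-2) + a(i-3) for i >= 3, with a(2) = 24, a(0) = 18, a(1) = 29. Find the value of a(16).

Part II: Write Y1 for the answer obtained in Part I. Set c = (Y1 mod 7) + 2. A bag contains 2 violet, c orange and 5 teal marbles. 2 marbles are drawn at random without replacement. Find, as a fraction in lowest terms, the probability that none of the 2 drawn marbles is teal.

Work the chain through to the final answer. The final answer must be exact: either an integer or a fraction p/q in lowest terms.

Part I: a(3) = -3*(24) - 2*(29) + 1*(18) = -112; iterating: a(3)=-112, a(4)=317, a(5)=-703, a(6)=1363, a(7)=-2366, a(8)=3669, a(9)=-4912, a(10)=5032, a(11)=-1603, a(12)=-10167, a(13)=38739, a(14)=-97486, a(15)=204813, a(16)=-380728; answer -380728
Part II: Y1 = -380728; c = 4; total draws C(11,2) = 55; favorable C(6,2) = 15; P = 3/11; answer 3/11

3/11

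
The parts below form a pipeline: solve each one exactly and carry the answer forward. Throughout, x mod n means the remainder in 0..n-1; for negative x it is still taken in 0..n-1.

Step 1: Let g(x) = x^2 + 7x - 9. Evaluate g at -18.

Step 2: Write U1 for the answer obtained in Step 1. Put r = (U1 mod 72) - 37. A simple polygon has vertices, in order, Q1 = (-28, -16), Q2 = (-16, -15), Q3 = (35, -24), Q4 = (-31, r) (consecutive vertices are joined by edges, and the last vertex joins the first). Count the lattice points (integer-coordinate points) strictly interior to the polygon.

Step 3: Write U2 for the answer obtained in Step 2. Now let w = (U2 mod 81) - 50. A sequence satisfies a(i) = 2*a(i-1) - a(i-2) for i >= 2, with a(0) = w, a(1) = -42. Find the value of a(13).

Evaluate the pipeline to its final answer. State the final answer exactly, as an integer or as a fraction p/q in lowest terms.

-102

Step 1: 1*(-18)^2 + 7*(-18)^1 - 9 = (324) + (-126) + (-9) = 189; answer 189
Step 2: U1 = 189; r = 8; cross terms: (-28*-15 - -16*-16)=164, (-16*-24 - 35*-15)=909, (35*8 - -31*-24)=-464, (-31*-16 - -28*8)=720; twice the area = |1329| = 1329; area = 1329/2; boundary points = 1 + 3 + 2 + 3 = 9; strictly interior points = area - boundary/2 + 1 = 661; answer 661
Step 3: U2 = 661; w = -37; a(2) = 2*(-42) - 1*(-37) = -47; iterating: a(2)=-47, a(3)=-52, a(4)=-57, a(5)=-62, a(6)=-67, a(7)=-72, a(8)=-77, a(9)=-82, a(10)=-87, a(11)=-92, a(12)=-97, a(13)=-102; answer -102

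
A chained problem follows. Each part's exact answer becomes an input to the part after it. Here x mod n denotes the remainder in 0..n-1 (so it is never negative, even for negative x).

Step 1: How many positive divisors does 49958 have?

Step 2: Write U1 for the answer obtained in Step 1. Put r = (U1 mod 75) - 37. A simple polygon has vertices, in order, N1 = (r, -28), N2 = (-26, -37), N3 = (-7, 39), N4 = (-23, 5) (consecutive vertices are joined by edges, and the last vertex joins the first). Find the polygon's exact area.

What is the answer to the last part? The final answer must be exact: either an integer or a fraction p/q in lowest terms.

891/2

Step 1: 49958 = 2 * 24979; number of divisors = (1+1) * (1+1) = 4; answer 4
Step 2: U1 = 4; r = -33; cross terms: (-33*-37 - -26*-28)=493, (-26*39 - -7*-37)=-1273, (-7*5 - -23*39)=862, (-23*-28 - -33*5)=809; twice the area = |891| = 891; area = 891/2; answer 891/2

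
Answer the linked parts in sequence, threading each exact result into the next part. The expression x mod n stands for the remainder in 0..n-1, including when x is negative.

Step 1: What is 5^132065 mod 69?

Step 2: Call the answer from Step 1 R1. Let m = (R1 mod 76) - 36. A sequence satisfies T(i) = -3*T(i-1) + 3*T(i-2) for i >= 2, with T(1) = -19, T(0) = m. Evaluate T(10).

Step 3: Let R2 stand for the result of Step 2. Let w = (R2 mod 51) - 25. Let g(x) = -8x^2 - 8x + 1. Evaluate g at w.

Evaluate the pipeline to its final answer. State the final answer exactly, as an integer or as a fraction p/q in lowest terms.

-575

Step 1: squarings mod 69: 5^1=5, 5^2=25, 5^4=4, 5^8=16, 5^16=49, 5^32=55, 5^64=58, 5^128=52, 5^256=13, 5^512=31, 5^1024=64, 5^2048=25, 5^4096=4, 5^8192=16, 5^16384=49, 5^32768=55, 5^65536=58, 5^131072=52; 5^132065 = 5^1 * 5^32 * 5^64 * 5^128 * 5^256 * 5^512 * 5^131072 = 14 (mod 69); answer 14
Step 2: R1 = 14; m = -22; T(2) = -3*(-19) + 3*(-22) = -9; iterating: T(2)=-9, T(3)=-30, T(4)=63, T(5)=-279, T(6)=1026, T(7)=-3915, T(8)=14823, T(9)=-56214, T(10)=213111; answer 213111
Step 3: R2 = 213111; w = 8; -8*(8)^2 - 8*(8)^1 + 1 = (-512) + (-64) + (1) = -575; answer -575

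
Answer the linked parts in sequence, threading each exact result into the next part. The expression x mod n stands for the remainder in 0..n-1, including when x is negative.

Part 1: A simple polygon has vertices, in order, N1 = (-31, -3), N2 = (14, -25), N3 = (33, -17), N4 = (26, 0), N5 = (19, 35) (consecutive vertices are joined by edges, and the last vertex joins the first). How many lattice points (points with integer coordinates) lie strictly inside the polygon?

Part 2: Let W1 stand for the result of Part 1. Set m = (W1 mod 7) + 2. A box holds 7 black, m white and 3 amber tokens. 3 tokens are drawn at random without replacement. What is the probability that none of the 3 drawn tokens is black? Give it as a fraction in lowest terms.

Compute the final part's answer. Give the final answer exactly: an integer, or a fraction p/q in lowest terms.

3/20

Part 1: cross terms: (-31*-25 - 14*-3)=817, (14*-17 - 33*-25)=587, (33*0 - 26*-17)=442, (26*35 - 19*0)=910, (19*-3 - -31*35)=1028; twice the area = |3784| = 3784; area = 1892; boundary points = 1 + 1 + 1 + 7 + 2 = 12; strictly interior points = area - boundary/2 + 1 = 1887; answer 1887
Part 2: W1 = 1887; m = 6; total draws C(16,3) = 560; favorable C(9,3) = 84; P = 3/20; answer 3/20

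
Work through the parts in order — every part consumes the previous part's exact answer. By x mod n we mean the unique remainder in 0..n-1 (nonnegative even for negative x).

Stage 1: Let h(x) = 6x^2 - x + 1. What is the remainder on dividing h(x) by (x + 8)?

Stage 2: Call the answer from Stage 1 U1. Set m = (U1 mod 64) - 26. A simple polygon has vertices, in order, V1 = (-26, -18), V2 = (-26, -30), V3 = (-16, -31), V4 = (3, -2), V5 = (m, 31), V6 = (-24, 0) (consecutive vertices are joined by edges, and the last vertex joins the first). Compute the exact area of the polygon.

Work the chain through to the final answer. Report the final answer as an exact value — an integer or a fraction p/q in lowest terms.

Stage 1: remainder = value at the root: 6*(-8)^2 - 1*(-8)^1 + 1 = (384) + (8) + (1) = 393; answer 393
Stage 2: U1 = 393; m = -17; cross terms: (-26*-30 - -26*-18)=312, (-26*-31 - -16*-30)=326, (-16*-2 - 3*-31)=125, (3*31 - -17*-2)=59, (-17*0 - -24*31)=744, (-24*-18 - -26*0)=432; twice the area = |1998| = 1998; area = 999; answer 999

999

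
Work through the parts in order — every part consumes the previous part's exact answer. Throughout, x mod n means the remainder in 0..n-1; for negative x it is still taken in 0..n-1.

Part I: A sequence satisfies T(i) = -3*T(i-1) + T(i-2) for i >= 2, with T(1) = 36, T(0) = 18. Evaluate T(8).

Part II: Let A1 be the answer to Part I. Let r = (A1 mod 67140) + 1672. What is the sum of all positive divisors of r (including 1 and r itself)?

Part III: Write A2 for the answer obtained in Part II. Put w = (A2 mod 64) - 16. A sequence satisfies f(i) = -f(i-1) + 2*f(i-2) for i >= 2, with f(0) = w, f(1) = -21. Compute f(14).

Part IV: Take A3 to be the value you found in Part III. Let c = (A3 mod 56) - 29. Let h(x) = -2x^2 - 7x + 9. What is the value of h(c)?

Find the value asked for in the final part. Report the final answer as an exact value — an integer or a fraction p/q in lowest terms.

-363

Part I: T(2) = -3*(36) + 1*(18) = -90; iterating: T(2)=-90, T(3)=306, T(4)=-1008, T(5)=3330, T(6)=-10998, T(7)=36324, T(8)=-119970; answer -119970
Part II: A1 = -119970; r = 15982; 15982 = 2 * 61 * 131; sigma = (1 + 2) * (1 + 61) * (1 + 131) = 3 * 62 * 132 = 24552; answer 24552
Part III: A2 = 24552; w = 24; f(2) = -1*(-21) + 2*(24) = 69; iterating: f(2)=69, f(3)=-111, f(4)=249, f(5)=-471, f(6)=969, f(7)=-1911, f(8)=3849, f(9)=-7671, f(10)=15369, f(11)=-30711, f(12)=61449, f(13)=-122871, f(14)=245769; answer 245769
Part IV: A3 = 245769; c = 12; -2*(12)^2 - 7*(12)^1 + 9 = (-288) + (-84) + (9) = -363; answer -363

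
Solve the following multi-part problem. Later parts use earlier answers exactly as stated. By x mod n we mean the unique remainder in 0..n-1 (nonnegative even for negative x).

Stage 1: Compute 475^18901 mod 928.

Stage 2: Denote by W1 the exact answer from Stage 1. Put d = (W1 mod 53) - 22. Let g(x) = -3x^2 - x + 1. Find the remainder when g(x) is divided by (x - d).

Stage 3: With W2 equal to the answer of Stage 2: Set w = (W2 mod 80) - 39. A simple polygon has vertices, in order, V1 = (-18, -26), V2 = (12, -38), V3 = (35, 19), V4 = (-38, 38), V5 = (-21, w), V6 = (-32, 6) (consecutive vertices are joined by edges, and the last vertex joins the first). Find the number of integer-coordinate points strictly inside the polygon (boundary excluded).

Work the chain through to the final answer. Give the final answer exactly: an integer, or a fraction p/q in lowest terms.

3074

Stage 1: squarings mod 928: 475^1=475, 475^2=121, 475^4=721, 475^8=161, 475^16=865, 475^32=257, 475^64=161, 475^128=865, 475^256=257, 475^512=161, 475^1024=865, 475^2048=257, 475^4096=161, 475^8192=865, 475^16384=257; 475^18901 = 475^1 * 475^4 * 475^16 * 475^64 * 475^128 * 475^256 * 475^2048 * 475^16384 = 11 (mod 928); answer 11
Stage 2: W1 = 11; d = -11; remainder = value at the root: -3*(-11)^2 - 1*(-11)^1 + 1 = (-363) + (11) + (1) = -351; answer -351
Stage 3: W2 = -351; w = 10; cross terms: (-18*-38 - 12*-26)=996, (12*19 - 35*-38)=1558, (35*38 - -38*19)=2052, (-38*10 - -21*38)=418, (-21*6 - -32*10)=194, (-32*-26 - -18*6)=940; twice the area = |6158| = 6158; area = 3079; boundary points = 6 + 1 + 1 + 1 + 1 + 2 = 12; strictly interior points = area - boundary/2 + 1 = 3074; answer 3074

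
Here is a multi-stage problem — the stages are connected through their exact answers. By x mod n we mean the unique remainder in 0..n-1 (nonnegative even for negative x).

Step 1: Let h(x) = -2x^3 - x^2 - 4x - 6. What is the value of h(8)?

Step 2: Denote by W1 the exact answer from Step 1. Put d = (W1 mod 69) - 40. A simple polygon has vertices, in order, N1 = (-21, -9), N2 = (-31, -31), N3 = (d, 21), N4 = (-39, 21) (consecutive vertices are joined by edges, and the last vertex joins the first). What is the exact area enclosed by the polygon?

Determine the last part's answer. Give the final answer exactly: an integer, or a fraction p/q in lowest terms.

848

Step 1: -2*(8)^3 - 1*(8)^2 - 4*(8)^1 - 6 = (-1024) + (-64) + (-32) + (-6) = -1126; answer -1126
Step 2: W1 = -1126; d = 7; cross terms: (-21*-31 - -31*-9)=372, (-31*21 - 7*-31)=-434, (7*21 - -39*21)=966, (-39*-9 - -21*21)=792; twice the area = |1696| = 1696; area = 848; answer 848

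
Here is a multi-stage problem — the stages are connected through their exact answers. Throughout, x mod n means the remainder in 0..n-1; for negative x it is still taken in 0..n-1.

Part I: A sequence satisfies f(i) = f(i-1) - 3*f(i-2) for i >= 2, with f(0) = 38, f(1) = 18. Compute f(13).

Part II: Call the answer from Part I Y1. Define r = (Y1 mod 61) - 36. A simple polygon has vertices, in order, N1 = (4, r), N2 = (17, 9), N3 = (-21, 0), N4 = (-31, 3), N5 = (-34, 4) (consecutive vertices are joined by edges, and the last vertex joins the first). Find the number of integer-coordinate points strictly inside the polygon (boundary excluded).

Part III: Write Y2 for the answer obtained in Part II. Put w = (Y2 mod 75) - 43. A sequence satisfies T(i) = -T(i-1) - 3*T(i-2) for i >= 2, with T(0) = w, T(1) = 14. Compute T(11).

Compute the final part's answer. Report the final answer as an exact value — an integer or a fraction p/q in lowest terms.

Part I: f(2) = 1*(18) - 3*(38) = -96; iterating: f(2)=-96, f(3)=-150, f(4)=138, f(5)=588, f(6)=174, f(7)=-1590, f(8)=-2112, f(9)=2658, f(10)=8994, f(11)=1020, f(12)=-25962, f(13)=-29022; answer -29022
Part II: Y1 = -29022; r = -22; cross terms: (4*9 - 17*-22)=410, (17*0 - -21*9)=189, (-21*3 - -31*0)=-63, (-31*4 - -34*3)=-22, (-34*-22 - 4*4)=732; twice the area = |1246| = 1246; area = 623; boundary points = 1 + 1 + 1 + 1 + 2 = 6; strictly interior points = area - boundary/2 + 1 = 621; answer 621
Part III: Y2 = 621; w = -22; T(2) = -1*(14) - 3*(-22) = 52; iterating: T(2)=52, T(3)=-94, T(4)=-62, T(5)=344, T(6)=-158, T(7)=-874, T(8)=1348, T(9)=1274, T(10)=-5318, T(11)=1496; answer 1496

1496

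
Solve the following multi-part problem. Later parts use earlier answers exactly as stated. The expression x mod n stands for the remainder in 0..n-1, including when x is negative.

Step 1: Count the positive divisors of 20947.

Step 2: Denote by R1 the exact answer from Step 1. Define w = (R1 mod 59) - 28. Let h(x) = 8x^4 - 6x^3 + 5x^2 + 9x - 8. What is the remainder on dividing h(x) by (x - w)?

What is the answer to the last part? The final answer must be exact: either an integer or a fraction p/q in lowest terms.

Step 1: 20947 is prime, so its only divisors are 1 and 20947; count = 2; answer 2
Step 2: R1 = 2; w = -26; remainder = value at the root: 8*(-26)^4 - 6*(-26)^3 + 5*(-26)^2 + 9*(-26)^1 - 8 = (3655808) + (105456) + (3380) + (-234) + (-8) = 3764402; answer 3764402

3764402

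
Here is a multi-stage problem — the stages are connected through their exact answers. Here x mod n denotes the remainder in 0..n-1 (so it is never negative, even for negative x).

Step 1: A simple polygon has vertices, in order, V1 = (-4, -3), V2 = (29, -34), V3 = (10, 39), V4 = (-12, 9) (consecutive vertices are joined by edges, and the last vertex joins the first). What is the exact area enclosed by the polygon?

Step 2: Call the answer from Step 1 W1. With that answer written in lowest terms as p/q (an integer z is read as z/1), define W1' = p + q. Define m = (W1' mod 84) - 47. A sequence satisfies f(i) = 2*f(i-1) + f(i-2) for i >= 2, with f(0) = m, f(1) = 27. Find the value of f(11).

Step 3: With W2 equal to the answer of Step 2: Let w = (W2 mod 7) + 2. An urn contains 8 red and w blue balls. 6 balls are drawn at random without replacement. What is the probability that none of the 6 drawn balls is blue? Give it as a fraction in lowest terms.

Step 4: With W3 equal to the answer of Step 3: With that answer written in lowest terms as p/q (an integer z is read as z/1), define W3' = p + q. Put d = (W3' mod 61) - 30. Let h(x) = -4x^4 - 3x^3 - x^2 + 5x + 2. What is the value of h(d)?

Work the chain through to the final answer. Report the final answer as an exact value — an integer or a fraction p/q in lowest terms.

-107885

Step 1: cross terms: (-4*-34 - 29*-3)=223, (29*39 - 10*-34)=1471, (10*9 - -12*39)=558, (-12*-3 - -4*9)=72; twice the area = |2324| = 2324; area = 1162; answer 1162
Step 2: W1 = 1162; threaded value p + q = 1163; m = 24; f(2) = 2*(27) + 1*(24) = 78; iterating: f(2)=78, f(3)=183, f(4)=444, f(5)=1071, f(6)=2586, f(7)=6243, f(8)=15072, f(9)=36387, f(10)=87846, f(11)=212079; answer 212079
Step 3: W2 = 212079; w = 2; total draws C(10,6) = 210; favorable C(8,6) = 28; P = 2/15; answer 2/15
Step 4: W3 = 2/15; threaded value p + q = 17; d = -13; -4*(-13)^4 - 3*(-13)^3 - 1*(-13)^2 + 5*(-13)^1 + 2 = (-114244) + (6591) + (-169) + (-65) + (2) = -107885; answer -107885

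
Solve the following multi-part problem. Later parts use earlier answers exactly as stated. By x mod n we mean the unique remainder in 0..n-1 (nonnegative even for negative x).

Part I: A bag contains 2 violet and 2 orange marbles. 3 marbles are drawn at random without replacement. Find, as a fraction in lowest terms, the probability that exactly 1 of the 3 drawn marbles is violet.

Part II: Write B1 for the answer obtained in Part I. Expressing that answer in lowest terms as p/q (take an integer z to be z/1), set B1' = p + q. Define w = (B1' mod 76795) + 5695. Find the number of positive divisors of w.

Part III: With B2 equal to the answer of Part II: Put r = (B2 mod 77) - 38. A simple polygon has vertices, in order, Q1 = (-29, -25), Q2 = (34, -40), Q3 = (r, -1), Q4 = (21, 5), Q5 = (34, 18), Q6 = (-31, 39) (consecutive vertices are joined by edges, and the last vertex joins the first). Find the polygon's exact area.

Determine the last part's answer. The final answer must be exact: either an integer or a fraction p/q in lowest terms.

5005/2

Part I: total draws C(4,3) = 4; favorable C(2,1)*C(2,2) = 2; P = 1/2; answer 1/2
Part II: B1 = 1/2; threaded value p + q = 3; w = 5698; 5698 = 2 * 7 * 11 * 37; number of divisors = (1+1) * (1+1) * (1+1) * (1+1) = 16; answer 16
Part III: B2 = 16; r = -22; cross terms: (-29*-40 - 34*-25)=2010, (34*-1 - -22*-40)=-914, (-22*5 - 21*-1)=-89, (21*18 - 34*5)=208, (34*39 - -31*18)=1884, (-31*-25 - -29*39)=1906; twice the area = |5005| = 5005; area = 5005/2; answer 5005/2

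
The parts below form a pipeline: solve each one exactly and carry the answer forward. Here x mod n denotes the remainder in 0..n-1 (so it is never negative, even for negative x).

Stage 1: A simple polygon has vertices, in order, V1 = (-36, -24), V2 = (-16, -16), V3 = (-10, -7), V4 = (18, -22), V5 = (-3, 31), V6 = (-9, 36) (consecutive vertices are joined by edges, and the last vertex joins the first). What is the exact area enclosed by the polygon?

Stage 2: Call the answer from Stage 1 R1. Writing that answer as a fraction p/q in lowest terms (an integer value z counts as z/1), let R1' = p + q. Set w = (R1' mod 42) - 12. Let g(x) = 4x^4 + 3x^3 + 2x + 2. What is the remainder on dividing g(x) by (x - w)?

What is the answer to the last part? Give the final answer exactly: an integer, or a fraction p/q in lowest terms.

Stage 1: cross terms: (-36*-16 - -16*-24)=192, (-16*-7 - -10*-16)=-48, (-10*-22 - 18*-7)=346, (18*31 - -3*-22)=492, (-3*36 - -9*31)=171, (-9*-24 - -36*36)=1512; twice the area = |2665| = 2665; area = 2665/2; answer 2665/2
Stage 2: R1 = 2665/2; threaded value p + q = 2667; w = 9; remainder = value at the root: 4*(9)^4 + 3*(9)^3 + 2*(9)^1 + 2 = (26244) + (2187) + (18) + (2) = 28451; answer 28451

28451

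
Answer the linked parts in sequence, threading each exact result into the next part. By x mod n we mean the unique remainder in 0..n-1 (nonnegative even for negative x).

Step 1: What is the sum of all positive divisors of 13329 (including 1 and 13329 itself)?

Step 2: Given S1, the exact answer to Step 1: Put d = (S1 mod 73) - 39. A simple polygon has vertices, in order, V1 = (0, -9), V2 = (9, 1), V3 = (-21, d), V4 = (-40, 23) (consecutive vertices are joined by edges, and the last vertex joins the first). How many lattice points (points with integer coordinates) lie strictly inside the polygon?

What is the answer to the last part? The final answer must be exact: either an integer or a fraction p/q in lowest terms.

Step 1: 13329 = 3^2 * 1481; sigma = (1 + 3 + 9) * (1 + 1481) = 13 * 1482 = 19266; answer 19266
Step 2: S1 = 19266; d = 28; cross terms: (0*1 - 9*-9)=81, (9*28 - -21*1)=273, (-21*23 - -40*28)=637, (-40*-9 - 0*23)=360; twice the area = |1351| = 1351; area = 1351/2; boundary points = 1 + 3 + 1 + 8 = 13; strictly interior points = area - boundary/2 + 1 = 670; answer 670

670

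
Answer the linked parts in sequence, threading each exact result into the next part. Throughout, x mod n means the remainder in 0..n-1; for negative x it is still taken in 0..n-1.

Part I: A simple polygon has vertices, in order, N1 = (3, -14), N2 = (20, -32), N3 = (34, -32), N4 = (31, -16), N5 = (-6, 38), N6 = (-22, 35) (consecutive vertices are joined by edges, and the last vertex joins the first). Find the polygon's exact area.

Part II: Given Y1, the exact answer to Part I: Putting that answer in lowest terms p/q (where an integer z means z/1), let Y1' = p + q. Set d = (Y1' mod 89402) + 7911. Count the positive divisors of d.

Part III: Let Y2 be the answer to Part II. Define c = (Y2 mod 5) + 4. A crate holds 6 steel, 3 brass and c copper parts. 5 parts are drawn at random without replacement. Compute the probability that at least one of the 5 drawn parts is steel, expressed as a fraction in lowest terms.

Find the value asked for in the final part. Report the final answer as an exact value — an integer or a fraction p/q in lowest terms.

Part I: cross terms: (3*-32 - 20*-14)=184, (20*-32 - 34*-32)=448, (34*-16 - 31*-32)=448, (31*38 - -6*-16)=1082, (-6*35 - -22*38)=626, (-22*-14 - 3*35)=203; twice the area = |2991| = 2991; area = 2991/2; answer 2991/2
Part II: Y1 = 2991/2; threaded value p + q = 2993; d = 10904; 10904 = 2^3 * 29 * 47; number of divisors = (3+1) * (1+1) * (1+1) = 16; answer 16
Part III: Y2 = 16; c = 5; total draws C(14,5) = 2002; complement C(8,5) = 56; favorable 2002 - 56 = 1946; P = 139/143; answer 139/143

139/143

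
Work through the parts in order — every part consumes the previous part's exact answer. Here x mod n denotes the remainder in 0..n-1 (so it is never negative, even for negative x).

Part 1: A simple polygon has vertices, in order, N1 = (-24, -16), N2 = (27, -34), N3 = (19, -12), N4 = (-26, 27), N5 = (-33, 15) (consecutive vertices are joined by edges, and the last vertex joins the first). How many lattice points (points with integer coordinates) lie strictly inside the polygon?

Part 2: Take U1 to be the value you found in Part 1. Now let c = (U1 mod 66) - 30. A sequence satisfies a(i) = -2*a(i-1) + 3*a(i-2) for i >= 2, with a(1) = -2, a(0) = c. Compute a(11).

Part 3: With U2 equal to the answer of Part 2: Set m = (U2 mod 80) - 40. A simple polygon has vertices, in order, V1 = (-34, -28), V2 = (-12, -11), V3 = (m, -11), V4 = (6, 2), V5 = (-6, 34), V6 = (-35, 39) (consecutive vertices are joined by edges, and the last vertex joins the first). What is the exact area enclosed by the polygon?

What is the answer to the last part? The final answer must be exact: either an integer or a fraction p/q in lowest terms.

1974

Part 1: cross terms: (-24*-34 - 27*-16)=1248, (27*-12 - 19*-34)=322, (19*27 - -26*-12)=201, (-26*15 - -33*27)=501, (-33*-16 - -24*15)=888; twice the area = |3160| = 3160; area = 1580; boundary points = 3 + 2 + 3 + 1 + 1 = 10; strictly interior points = area - boundary/2 + 1 = 1576; answer 1576
Part 2: U1 = 1576; c = 28; a(2) = -2*(-2) + 3*(28) = 88; iterating: a(2)=88, a(3)=-182, a(4)=628, a(5)=-1802, a(6)=5488, a(7)=-16382, a(8)=49228, a(9)=-147602, a(10)=442888, a(11)=-1328582; answer -1328582
Part 3: U2 = -1328582; m = 18; cross terms: (-34*-11 - -12*-28)=38, (-12*-11 - 18*-11)=330, (18*2 - 6*-11)=102, (6*34 - -6*2)=216, (-6*39 - -35*34)=956, (-35*-28 - -34*39)=2306; twice the area = |3948| = 3948; area = 1974; answer 1974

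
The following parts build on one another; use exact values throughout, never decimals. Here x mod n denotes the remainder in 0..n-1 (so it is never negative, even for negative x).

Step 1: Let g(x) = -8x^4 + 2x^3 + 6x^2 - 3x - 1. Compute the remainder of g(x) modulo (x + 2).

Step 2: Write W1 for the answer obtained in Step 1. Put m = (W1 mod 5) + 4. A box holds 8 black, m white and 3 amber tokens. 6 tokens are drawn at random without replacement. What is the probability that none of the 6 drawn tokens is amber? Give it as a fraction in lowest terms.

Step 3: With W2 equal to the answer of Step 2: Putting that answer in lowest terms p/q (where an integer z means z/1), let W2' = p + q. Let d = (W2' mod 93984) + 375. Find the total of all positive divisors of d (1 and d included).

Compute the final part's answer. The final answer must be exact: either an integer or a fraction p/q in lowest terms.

Step 1: remainder = value at the root: -8*(-2)^4 + 2*(-2)^3 + 6*(-2)^2 - 3*(-2)^1 - 1 = (-128) + (-16) + (24) + (6) + (-1) = -115; answer -115
Step 2: W1 = -115; m = 4; total draws C(15,6) = 5005; favorable C(12,6) = 924; P = 12/65; answer 12/65
Step 3: W2 = 12/65; threaded value p + q = 77; d = 452; 452 = 2^2 * 113; sigma = (1 + 2 + 4) * (1 + 113) = 7 * 114 = 798; answer 798

798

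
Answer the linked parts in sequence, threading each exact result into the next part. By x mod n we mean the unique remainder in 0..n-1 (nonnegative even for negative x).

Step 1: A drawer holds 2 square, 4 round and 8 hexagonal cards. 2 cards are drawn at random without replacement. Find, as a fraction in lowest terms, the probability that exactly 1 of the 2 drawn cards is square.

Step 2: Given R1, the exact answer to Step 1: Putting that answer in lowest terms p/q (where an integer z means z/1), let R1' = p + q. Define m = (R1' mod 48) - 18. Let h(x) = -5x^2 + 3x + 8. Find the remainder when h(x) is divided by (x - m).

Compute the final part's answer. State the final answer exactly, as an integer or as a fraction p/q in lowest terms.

6

Step 1: total draws C(14,2) = 91; favorable C(2,1)*C(12,1) = 24; P = 24/91; answer 24/91
Step 2: R1 = 24/91; threaded value p + q = 115; m = 1; remainder = value at the root: -5*(1)^2 + 3*(1)^1 + 8 = (-5) + (3) + (8) = 6; answer 6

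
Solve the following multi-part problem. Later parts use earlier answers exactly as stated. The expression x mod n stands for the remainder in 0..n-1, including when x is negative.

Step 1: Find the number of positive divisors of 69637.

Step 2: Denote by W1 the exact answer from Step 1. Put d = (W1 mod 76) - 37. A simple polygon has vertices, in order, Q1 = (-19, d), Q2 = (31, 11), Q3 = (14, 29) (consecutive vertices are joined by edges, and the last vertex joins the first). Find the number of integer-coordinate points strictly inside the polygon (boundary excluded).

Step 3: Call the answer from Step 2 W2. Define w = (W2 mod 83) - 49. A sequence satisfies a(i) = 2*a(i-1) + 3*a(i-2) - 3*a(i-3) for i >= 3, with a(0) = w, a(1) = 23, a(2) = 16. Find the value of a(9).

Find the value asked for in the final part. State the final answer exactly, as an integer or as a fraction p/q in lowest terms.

Step 1: 69637 = 83 * 839; number of divisors = (1+1) * (1+1) = 4; answer 4
Step 2: W1 = 4; d = -33; cross terms: (-19*11 - 31*-33)=814, (31*29 - 14*11)=745, (14*-33 - -19*29)=89; twice the area = |1648| = 1648; area = 824; boundary points = 2 + 1 + 1 = 4; strictly interior points = area - boundary/2 + 1 = 823; answer 823
Step 3: W2 = 823; w = 27; a(3) = 2*(16) + 3*(23) - 3*(27) = 20; iterating: a(3)=20, a(4)=19, a(5)=50, a(6)=97, a(7)=287, a(8)=715, a(9)=2000; answer 2000

2000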